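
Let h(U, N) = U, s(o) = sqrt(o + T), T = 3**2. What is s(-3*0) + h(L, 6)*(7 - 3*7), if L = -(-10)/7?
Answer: -17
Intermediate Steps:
T = 9
L = 10/7 (L = -(-10)/7 = -1*(-10/7) = 10/7 ≈ 1.4286)
s(o) = sqrt(9 + o) (s(o) = sqrt(o + 9) = sqrt(9 + o))
s(-3*0) + h(L, 6)*(7 - 3*7) = sqrt(9 - 3*0) + 10*(7 - 3*7)/7 = sqrt(9 + 0) + 10*(7 - 21)/7 = sqrt(9) + (10/7)*(-14) = 3 - 20 = -17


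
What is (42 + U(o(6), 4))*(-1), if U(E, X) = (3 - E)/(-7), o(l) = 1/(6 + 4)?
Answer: -2911/70 ≈ -41.586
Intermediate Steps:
o(l) = ⅒ (o(l) = 1/10 = ⅒)
U(E, X) = -3/7 + E/7 (U(E, X) = (3 - E)*(-⅐) = -3/7 + E/7)
(42 + U(o(6), 4))*(-1) = (42 + (-3/7 + (⅐)*(⅒)))*(-1) = (42 + (-3/7 + 1/70))*(-1) = (42 - 29/70)*(-1) = (2911/70)*(-1) = -2911/70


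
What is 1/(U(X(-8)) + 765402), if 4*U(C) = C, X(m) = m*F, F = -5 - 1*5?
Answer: 1/765422 ≈ 1.3065e-6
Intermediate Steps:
F = -10 (F = -5 - 5 = -10)
X(m) = -10*m (X(m) = m*(-10) = -10*m)
U(C) = C/4
1/(U(X(-8)) + 765402) = 1/((-10*(-8))/4 + 765402) = 1/((¼)*80 + 765402) = 1/(20 + 765402) = 1/765422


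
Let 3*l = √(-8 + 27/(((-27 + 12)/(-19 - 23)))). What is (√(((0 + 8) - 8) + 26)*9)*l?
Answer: 78*√65/5 ≈ 125.77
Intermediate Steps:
l = 13*√10/15 (l = √(-8 + 27/(((-27 + 12)/(-19 - 23))))/3 = √(-8 + 27/((-15/(-42))))/3 = √(-8 + 27/((-15*(-1/42))))/3 = √(-8 + 27/(5/14))/3 = √(-8 + 27*(14/5))/3 = √(-8 + 378/5)/3 = √(338/5)/3 = (13*√10/5)/3 = 13*√10/15 ≈ 2.7406)
(√(((0 + 8) - 8) + 26)*9)*l = (√(((0 + 8) - 8) + 26)*9)*(13*√10/15) = (√((8 - 8) + 26)*9)*(13*√10/15) = (√(0 + 26)*9)*(13*√10/15) = (√26*9)*(13*√10/15) = (9*√26)*(13*√10/15) = 78*√65/5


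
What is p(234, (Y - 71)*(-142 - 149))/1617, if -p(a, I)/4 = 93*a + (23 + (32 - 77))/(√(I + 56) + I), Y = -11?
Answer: -8260435946032/153445518457 - 4*√23918/41848777761 ≈ -53.833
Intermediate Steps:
p(a, I) = -372*a + 88/(I + √(56 + I)) (p(a, I) = -4*(93*a + (23 + (32 - 77))/(√(I + 56) + I)) = -4*(93*a + (23 - 45)/(√(56 + I) + I)) = -4*(93*a - 22/(I + √(56 + I))) = -4*(-22/(I + √(56 + I)) + 93*a) = -372*a + 88/(I + √(56 + I)))
p(234, (Y - 71)*(-142 - 149))/1617 = (4*(22 - 93*(-11 - 71)*(-142 - 149)*234 - 93*234*√(56 + (-11 - 71)*(-142 - 149)))/((-11 - 71)*(-142 - 149) + √(56 + (-11 - 71)*(-142 - 149))))/1617 = (4*(22 - 93*(-82*(-291))*234 - 93*234*√(56 - 82*(-291)))/(-82*(-291) + √(56 - 82*(-291))))*(1/1617) = (4*(22 - 93*23862*234 - 93*234*√(56 + 23862))/(23862 + √(56 + 23862)))*(1/1617) = (4*(22 - 519284844 - 93*234*√23918)/(23862 + √23918))*(1/1617) = (4*(22 - 519284844 - 21762*√23918)/(23862 + √23918))*(1/1617) = (4*(-519284822 - 21762*√23918)/(23862 + √23918))*(1/1617) = 4*(-519284822 - 21762*√23918)/(1617*(23862 + √23918))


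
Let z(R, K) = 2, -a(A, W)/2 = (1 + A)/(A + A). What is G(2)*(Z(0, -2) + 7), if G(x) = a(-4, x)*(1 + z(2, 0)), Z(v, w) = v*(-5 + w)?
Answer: -63/4 ≈ -15.750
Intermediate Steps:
a(A, W) = -(1 + A)/A (a(A, W) = -2*(1 + A)/(A + A) = -2*(1 + A)/(2*A) = -2*(1 + A)*1/(2*A) = -(1 + A)/A)
G(x) = -9/4 (G(x) = ((-1 - 1*(-4))/(-4))*(1 + 2) = -(-1 + 4)/4*3 = -1/4*3*3 = -3/4*3 = -9/4)
G(2)*(Z(0, -2) + 7) = -9*(0*(-5 - 2) + 7)/4 = -9*(0*(-7) + 7)/4 = -9*(0 + 7)/4 = -9/4*7 = -63/4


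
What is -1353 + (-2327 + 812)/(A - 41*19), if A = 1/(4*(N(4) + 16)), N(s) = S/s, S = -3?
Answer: -64199439/47518 ≈ -1351.1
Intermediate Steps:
N(s) = -3/s
A = 1/61 (A = 1/(4*(-3/4 + 16)) = 1/(4*(-3*¼ + 16)) = 1/(4*(-¾ + 16)) = 1/(4*(61/4)) = 1/61 ≈ 0.016393)
-1353 + (-2327 + 812)/(A - 41*19) = -1353 + (-2327 + 812)/(1/61 - 41*19) = -1353 - 1515/(1/61 - 779) = -1353 - 1515/(-47518/61) = -1353 - 1515*(-61/47518) = -1353 + 92415/47518 = -64199439/47518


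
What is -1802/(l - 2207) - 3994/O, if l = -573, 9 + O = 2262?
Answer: -3521707/3131670 ≈ -1.1245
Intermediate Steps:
O = 2253 (O = -9 + 2262 = 2253)
-1802/(l - 2207) - 3994/O = -1802/(-573 - 2207) - 3994/2253 = -1802/(-2780) - 3994*1/2253 = -1802*(-1/2780) - 3994/2253 = 901/1390 - 3994/2253 = -3521707/3131670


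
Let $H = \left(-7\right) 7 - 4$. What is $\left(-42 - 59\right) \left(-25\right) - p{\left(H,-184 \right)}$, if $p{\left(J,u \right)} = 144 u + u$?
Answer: $29205$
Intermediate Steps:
$H = -53$ ($H = -49 - 4 = -53$)
$p{\left(J,u \right)} = 145 u$
$\left(-42 - 59\right) \left(-25\right) - p{\left(H,-184 \right)} = \left(-42 - 59\right) \left(-25\right) - 145 \left(-184\right) = \left(-101\right) \left(-25\right) - -26680 = 2525 + 26680 = 29205$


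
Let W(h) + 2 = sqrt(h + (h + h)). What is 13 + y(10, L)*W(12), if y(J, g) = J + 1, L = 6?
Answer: 57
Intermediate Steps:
y(J, g) = 1 + J
W(h) = -2 + sqrt(3)*sqrt(h) (W(h) = -2 + sqrt(h + (h + h)) = -2 + sqrt(h + 2*h) = -2 + sqrt(3*h) = -2 + sqrt(3)*sqrt(h))
13 + y(10, L)*W(12) = 13 + (1 + 10)*(-2 + sqrt(3)*sqrt(12)) = 13 + 11*(-2 + sqrt(3)*(2*sqrt(3))) = 13 + 11*(-2 + 6) = 13 + 11*4 = 13 + 44 = 57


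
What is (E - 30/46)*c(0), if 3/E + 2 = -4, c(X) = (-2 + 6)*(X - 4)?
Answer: 424/23 ≈ 18.435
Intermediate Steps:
c(X) = -16 + 4*X (c(X) = 4*(-4 + X) = -16 + 4*X)
E = -1/2 (E = 3/(-2 - 4) = 3/(-6) = 3*(-1/6) = -1/2 ≈ -0.50000)
(E - 30/46)*c(0) = (-1/2 - 30/46)*(-16 + 4*0) = (-1/2 - 30*1/46)*(-16 + 0) = (-1/2 - 15/23)*(-16) = -53/46*(-16) = 424/23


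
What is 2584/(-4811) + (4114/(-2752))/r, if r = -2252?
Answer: -470428173/876946816 ≈ -0.53644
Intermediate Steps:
2584/(-4811) + (4114/(-2752))/r = 2584/(-4811) + (4114/(-2752))/(-2252) = 2584*(-1/4811) + (4114*(-1/2752))*(-1/2252) = -152/283 - 2057/1376*(-1/2252) = -152/283 + 2057/3098752 = -470428173/876946816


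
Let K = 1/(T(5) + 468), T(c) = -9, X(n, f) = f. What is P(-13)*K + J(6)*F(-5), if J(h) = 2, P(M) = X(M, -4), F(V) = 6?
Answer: 5504/459 ≈ 11.991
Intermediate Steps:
P(M) = -4
K = 1/459 (K = 1/(-9 + 468) = 1/459 ≈ 0.0021787)
P(-13)*K + J(6)*F(-5) = -4*1/459 + 2*6 = -4/459 + 12 = 5504/459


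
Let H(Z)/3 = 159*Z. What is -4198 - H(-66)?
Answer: 27284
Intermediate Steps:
H(Z) = 477*Z (H(Z) = 3*(159*Z) = 477*Z)
-4198 - H(-66) = -4198 - 477*(-66) = -4198 - 1*(-31482) = -4198 + 31482 = 27284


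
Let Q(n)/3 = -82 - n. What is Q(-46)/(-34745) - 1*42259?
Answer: -1468288847/34745 ≈ -42259.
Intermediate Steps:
Q(n) = -246 - 3*n (Q(n) = 3*(-82 - n) = -246 - 3*n)
Q(-46)/(-34745) - 1*42259 = (-246 - 3*(-46))/(-34745) - 1*42259 = (-246 + 138)*(-1/34745) - 42259 = -108*(-1/34745) - 42259 = 108/34745 - 42259 = -1468288847/34745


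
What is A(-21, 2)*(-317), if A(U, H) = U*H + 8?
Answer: 10778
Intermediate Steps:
A(U, H) = 8 + H*U (A(U, H) = H*U + 8 = 8 + H*U)
A(-21, 2)*(-317) = (8 + 2*(-21))*(-317) = (8 - 42)*(-317) = -34*(-317) = 10778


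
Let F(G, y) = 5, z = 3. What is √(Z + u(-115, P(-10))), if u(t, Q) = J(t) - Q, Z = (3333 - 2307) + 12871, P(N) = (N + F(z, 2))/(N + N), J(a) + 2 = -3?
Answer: √55567/2 ≈ 117.86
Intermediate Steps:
J(a) = -5 (J(a) = -2 - 3 = -5)
P(N) = (5 + N)/(2*N) (P(N) = (N + 5)/(N + N) = (5 + N)/((2*N)) = (5 + N)*(1/(2*N)) = (5 + N)/(2*N))
Z = 13897 (Z = 1026 + 12871 = 13897)
u(t, Q) = -5 - Q
√(Z + u(-115, P(-10))) = √(13897 + (-5 - (5 - 10)/(2*(-10)))) = √(13897 + (-5 - (-1)*(-5)/(2*10))) = √(13897 + (-5 - 1*¼)) = √(13897 + (-5 - ¼)) = √(13897 - 21/4) = √(55567/4) = √55567/2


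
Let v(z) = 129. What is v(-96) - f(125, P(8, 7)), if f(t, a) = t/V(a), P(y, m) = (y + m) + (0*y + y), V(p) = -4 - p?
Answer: 3608/27 ≈ 133.63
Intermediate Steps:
P(y, m) = m + 2*y (P(y, m) = (m + y) + (0 + y) = (m + y) + y = m + 2*y)
f(t, a) = t/(-4 - a)
v(-96) - f(125, P(8, 7)) = 129 - (-1)*125/(4 + (7 + 2*8)) = 129 - (-1)*125/(4 + (7 + 16)) = 129 - (-1)*125/(4 + 23) = 129 - (-1)*125/27 = 129 - 1*(-125/27) = 129 + 125/27 = 3608/27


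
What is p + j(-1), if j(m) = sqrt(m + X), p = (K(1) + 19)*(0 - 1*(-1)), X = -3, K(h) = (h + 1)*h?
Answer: 21 + 2*I ≈ 21.0 + 2.0*I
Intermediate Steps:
K(h) = h*(1 + h) (K(h) = (1 + h)*h = h*(1 + h))
p = 21 (p = (1*(1 + 1) + 19)*(0 - 1*(-1)) = (1*2 + 19)*(0 + 1) = (2 + 19)*1 = 21*1 = 21)
j(m) = sqrt(-3 + m) (j(m) = sqrt(m - 3) = sqrt(-3 + m))
p + j(-1) = 21 + sqrt(-3 - 1) = 21 + sqrt(-4) = 21 + 2*I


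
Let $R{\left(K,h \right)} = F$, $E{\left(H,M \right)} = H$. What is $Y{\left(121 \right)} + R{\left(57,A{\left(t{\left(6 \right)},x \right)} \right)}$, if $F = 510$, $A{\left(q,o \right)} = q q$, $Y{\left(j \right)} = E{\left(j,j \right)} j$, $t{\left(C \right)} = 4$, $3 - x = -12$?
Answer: $15151$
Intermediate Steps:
$x = 15$ ($x = 3 - -12 = 3 + 12 = 15$)
$Y{\left(j \right)} = j^{2}$ ($Y{\left(j \right)} = j j = j^{2}$)
$A{\left(q,o \right)} = q^{2}$
$R{\left(K,h \right)} = 510$
$Y{\left(121 \right)} + R{\left(57,A{\left(t{\left(6 \right)},x \right)} \right)} = 121^{2} + 510 = 14641 + 510 = 15151$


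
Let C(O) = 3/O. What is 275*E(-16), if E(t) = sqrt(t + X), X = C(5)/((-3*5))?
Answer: 55*I*sqrt(401) ≈ 1101.4*I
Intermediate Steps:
X = -1/25 (X = (3/5)/((-3*5)) = (3*(1/5))/(-15) = (3/5)*(-1/15) = -1/25 ≈ -0.040000)
E(t) = sqrt(-1/25 + t) (E(t) = sqrt(t - 1/25) = sqrt(-1/25 + t))
275*E(-16) = 275*(sqrt(-1 + 25*(-16))/5) = 275*(sqrt(-1 - 400)/5) = 275*(sqrt(-401)/5) = 275*((I*sqrt(401))/5) = 275*(I*sqrt(401)/5) = 55*I*sqrt(401)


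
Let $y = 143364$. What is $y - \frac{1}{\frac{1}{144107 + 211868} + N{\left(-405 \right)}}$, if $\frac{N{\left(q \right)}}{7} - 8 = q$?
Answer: $\frac{141823485934711}{989254524} \approx 1.4336 \cdot 10^{5}$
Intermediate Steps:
$N{\left(q \right)} = 56 + 7 q$
$y - \frac{1}{\frac{1}{144107 + 211868} + N{\left(-405 \right)}} = 143364 - \frac{1}{\frac{1}{144107 + 211868} + \left(56 + 7 \left(-405\right)\right)} = 143364 - \frac{1}{\frac{1}{355975} + \left(56 - 2835\right)} = 143364 - \frac{1}{\frac{1}{355975} - 2779} = 143364 - \frac{1}{- \frac{989254524}{355975}} = 143364 - - \frac{355975}{989254524} = 143364 + \frac{355975}{989254524} = \frac{141823485934711}{989254524}$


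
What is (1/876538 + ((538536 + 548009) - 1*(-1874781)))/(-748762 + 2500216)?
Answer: 865238256463/511738662084 ≈ 1.6908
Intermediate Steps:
(1/876538 + ((538536 + 548009) - 1*(-1874781)))/(-748762 + 2500216) = (1/876538 + (1086545 + 1874781))/1751454 = (1/876538 + 2961326)*(1/1751454) = (2595714769389/876538)*(1/1751454) = 865238256463/511738662084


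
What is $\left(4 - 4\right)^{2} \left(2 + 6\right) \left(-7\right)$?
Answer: $0$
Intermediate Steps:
$\left(4 - 4\right)^{2} \left(2 + 6\right) \left(-7\right) = 0^{2} \cdot 8 \left(-7\right) = 0 \cdot 8 \left(-7\right) = 0 \left(-7\right) = 0$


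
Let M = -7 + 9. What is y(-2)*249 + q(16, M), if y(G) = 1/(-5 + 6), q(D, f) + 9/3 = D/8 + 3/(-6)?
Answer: 495/2 ≈ 247.50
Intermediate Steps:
M = 2
q(D, f) = -7/2 + D/8 (q(D, f) = -3 + (D/8 + 3/(-6)) = -3 + (D*(1/8) + 3*(-1/6)) = -3 + (D/8 - 1/2) = -3 + (-1/2 + D/8) = -7/2 + D/8)
y(G) = 1 (y(G) = 1/1 = 1)
y(-2)*249 + q(16, M) = 1*249 + (-7/2 + (1/8)*16) = 249 + (-7/2 + 2) = 249 - 3/2 = 495/2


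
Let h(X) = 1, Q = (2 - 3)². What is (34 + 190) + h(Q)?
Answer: 225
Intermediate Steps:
Q = 1 (Q = (-1)² = 1)
(34 + 190) + h(Q) = (34 + 190) + 1 = 224 + 1 = 225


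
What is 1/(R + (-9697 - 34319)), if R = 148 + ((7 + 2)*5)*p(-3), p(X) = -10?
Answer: -1/44318 ≈ -2.2564e-5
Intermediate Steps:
R = -302 (R = 148 + ((7 + 2)*5)*(-10) = 148 + (9*5)*(-10) = 148 + 45*(-10) = 148 - 450 = -302)
1/(R + (-9697 - 34319)) = 1/(-302 + (-9697 - 34319)) = 1/(-302 - 44016) = 1/(-44318) = -1/44318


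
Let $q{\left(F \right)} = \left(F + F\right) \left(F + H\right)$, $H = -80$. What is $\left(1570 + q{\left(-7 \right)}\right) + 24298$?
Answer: $27086$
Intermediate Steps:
$q{\left(F \right)} = 2 F \left(-80 + F\right)$ ($q{\left(F \right)} = \left(F + F\right) \left(F - 80\right) = 2 F \left(-80 + F\right)$)
$\left(1570 + q{\left(-7 \right)}\right) + 24298 = \left(1570 + 2 \left(-7\right) \left(-80 - 7\right)\right) + 24298 = \left(1570 + 2 \left(-7\right) \left(-87\right)\right) + 24298 = \left(1570 + 1218\right) + 24298 = 2788 + 24298 = 27086$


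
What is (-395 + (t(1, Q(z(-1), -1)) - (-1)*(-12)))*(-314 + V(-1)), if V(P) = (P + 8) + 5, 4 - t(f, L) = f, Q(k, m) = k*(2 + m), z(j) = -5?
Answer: 122008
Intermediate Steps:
t(f, L) = 4 - f
V(P) = 13 + P (V(P) = (8 + P) + 5 = 13 + P)
(-395 + (t(1, Q(z(-1), -1)) - (-1)*(-12)))*(-314 + V(-1)) = (-395 + ((4 - 1*1) - (-1)*(-12)))*(-314 + (13 - 1)) = (-395 + ((4 - 1) - 1*12))*(-314 + 12) = (-395 + (3 - 12))*(-302) = (-395 - 9)*(-302) = -404*(-302) = 122008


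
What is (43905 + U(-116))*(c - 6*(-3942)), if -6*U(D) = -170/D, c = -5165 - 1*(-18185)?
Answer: 46692180880/29 ≈ 1.6101e+9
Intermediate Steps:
c = 13020 (c = -5165 + 18185 = 13020)
U(D) = 85/(3*D) (U(D) = -(-85)/(3*D) = 85/(3*D))
(43905 + U(-116))*(c - 6*(-3942)) = (43905 + (85/3)/(-116))*(13020 - 6*(-3942)) = (43905 + (85/3)*(-1/116))*(13020 + 23652) = (43905 - 85/348)*36672 = (15278855/348)*36672 = 46692180880/29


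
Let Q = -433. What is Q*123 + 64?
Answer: -53195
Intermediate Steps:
Q*123 + 64 = -433*123 + 64 = -53259 + 64 = -53195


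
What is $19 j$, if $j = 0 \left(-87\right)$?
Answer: $0$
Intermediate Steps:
$j = 0$
$19 j = 19 \cdot 0 = 0$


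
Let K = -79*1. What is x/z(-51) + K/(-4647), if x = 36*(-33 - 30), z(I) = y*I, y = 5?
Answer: 3519847/394995 ≈ 8.9111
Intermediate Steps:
K = -79
z(I) = 5*I
x = -2268 (x = 36*(-63) = -2268)
x/z(-51) + K/(-4647) = -2268/(5*(-51)) - 79/(-4647) = -2268/(-255) - 79*(-1/4647) = -2268*(-1/255) + 79/4647 = 756/85 + 79/4647 = 3519847/394995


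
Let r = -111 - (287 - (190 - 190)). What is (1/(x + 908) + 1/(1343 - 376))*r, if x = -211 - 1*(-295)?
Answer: -389841/479632 ≈ -0.81279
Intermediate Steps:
x = 84 (x = -211 + 295 = 84)
r = -398 (r = -111 - (287 - 1*0) = -111 - (287 + 0) = -111 - 1*287 = -111 - 287 = -398)
(1/(x + 908) + 1/(1343 - 376))*r = (1/(84 + 908) + 1/(1343 - 376))*(-398) = (1/992 + 1/967)*(-398) = (1959/959264)*(-398) = -389841/479632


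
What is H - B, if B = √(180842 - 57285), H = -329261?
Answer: -329261 - √123557 ≈ -3.2961e+5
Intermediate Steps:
B = √123557 ≈ 351.51
H - B = -329261 - √123557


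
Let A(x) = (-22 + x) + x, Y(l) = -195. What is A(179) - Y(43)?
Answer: 531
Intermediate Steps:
A(x) = -22 + 2*x
A(179) - Y(43) = (-22 + 2*179) - 1*(-195) = (-22 + 358) + 195 = 336 + 195 = 531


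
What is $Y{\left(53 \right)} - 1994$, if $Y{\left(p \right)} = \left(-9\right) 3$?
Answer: $-2021$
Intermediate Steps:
$Y{\left(p \right)} = -27$
$Y{\left(53 \right)} - 1994 = -27 - 1994 = -2021$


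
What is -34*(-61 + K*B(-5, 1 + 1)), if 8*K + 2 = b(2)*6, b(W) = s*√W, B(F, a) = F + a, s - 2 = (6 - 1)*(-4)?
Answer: 4097/2 - 1377*√2 ≈ 101.13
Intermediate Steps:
s = -18 (s = 2 + (6 - 1)*(-4) = 2 + 5*(-4) = 2 - 20 = -18)
b(W) = -18*√W
K = -¼ - 27*√2/2 (K = -¼ + (-18*√2*6)/8 = -¼ + (-108*√2)/8 = -¼ - 27*√2/2 ≈ -19.342)
-34*(-61 + K*B(-5, 1 + 1)) = -34*(-61 + (-¼ - 27*√2/2)*(-5 + (1 + 1))) = -34*(-61 + (-¼ - 27*√2/2)*(-5 + 2)) = -34*(-61 + (-¼ - 27*√2/2)*(-3)) = -34*(-61 + (¾ + 81*√2/2)) = -34*(-241/4 + 81*√2/2) = 4097/2 - 1377*√2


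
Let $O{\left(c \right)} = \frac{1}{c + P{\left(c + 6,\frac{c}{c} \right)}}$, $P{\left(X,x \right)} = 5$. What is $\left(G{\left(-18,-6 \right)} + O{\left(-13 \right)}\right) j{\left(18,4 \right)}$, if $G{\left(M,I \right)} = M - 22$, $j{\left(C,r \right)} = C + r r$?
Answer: $- \frac{5457}{4} \approx -1364.3$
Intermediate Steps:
$O{\left(c \right)} = \frac{1}{5 + c}$ ($O{\left(c \right)} = \frac{1}{c + 5} = \frac{1}{5 + c}$)
$j{\left(C,r \right)} = C + r^{2}$
$G{\left(M,I \right)} = -22 + M$
$\left(G{\left(-18,-6 \right)} + O{\left(-13 \right)}\right) j{\left(18,4 \right)} = \left(\left(-22 - 18\right) + \frac{1}{5 - 13}\right) \left(18 + 4^{2}\right) = \left(-40 + \frac{1}{-8}\right) \left(18 + 16\right) = \left(-40 - \frac{1}{8}\right) 34 = \left(- \frac{321}{8}\right) 34 = - \frac{5457}{4}$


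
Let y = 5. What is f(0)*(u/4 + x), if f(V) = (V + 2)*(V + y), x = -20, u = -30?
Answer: -275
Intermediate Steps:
f(V) = (2 + V)*(5 + V) (f(V) = (V + 2)*(V + 5) = (2 + V)*(5 + V))
f(0)*(u/4 + x) = (10 + 0**2 + 7*0)*(-30/4 - 20) = (10 + 0 + 0)*(-30*1/4 - 20) = 10*(-15/2 - 20) = 10*(-55/2) = -275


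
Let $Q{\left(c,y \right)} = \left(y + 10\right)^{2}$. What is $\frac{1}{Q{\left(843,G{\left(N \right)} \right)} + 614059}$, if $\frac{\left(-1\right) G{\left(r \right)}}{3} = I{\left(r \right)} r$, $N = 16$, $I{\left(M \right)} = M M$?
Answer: $\frac{1}{151363343} \approx 6.6066 \cdot 10^{-9}$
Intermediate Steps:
$I{\left(M \right)} = M^{2}$
$G{\left(r \right)} = - 3 r^{3}$ ($G{\left(r \right)} = - 3 r^{2} r = - 3 r^{3}$)
$Q{\left(c,y \right)} = \left(10 + y\right)^{2}$
$\frac{1}{Q{\left(843,G{\left(N \right)} \right)} + 614059} = \frac{1}{\left(10 - 3 \cdot 16^{3}\right)^{2} + 614059} = \frac{1}{\left(10 - 12288\right)^{2} + 614059} = \frac{1}{\left(-12278\right)^{2} + 614059} = \frac{1}{150749284 + 614059} = \frac{1}{151363343}$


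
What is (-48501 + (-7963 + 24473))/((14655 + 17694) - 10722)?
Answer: -31991/21627 ≈ -1.4792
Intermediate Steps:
(-48501 + (-7963 + 24473))/((14655 + 17694) - 10722) = (-48501 + 16510)/(32349 - 10722) = -31991/21627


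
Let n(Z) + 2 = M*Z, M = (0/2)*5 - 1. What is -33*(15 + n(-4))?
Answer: -561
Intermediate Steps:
M = -1 (M = (0*(1/2))*5 - 1 = 0*5 - 1 = 0 - 1 = -1)
n(Z) = -2 - Z
-33*(15 + n(-4)) = -33*(15 + (-2 - 1*(-4))) = -33*(15 + (-2 + 4)) = -33*(15 + 2) = -33*17 = -561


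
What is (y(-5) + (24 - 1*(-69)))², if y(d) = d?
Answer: 7744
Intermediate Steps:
(y(-5) + (24 - 1*(-69)))² = (-5 + (24 - 1*(-69)))² = (-5 + (24 + 69))² = (-5 + 93)² = 88² = 7744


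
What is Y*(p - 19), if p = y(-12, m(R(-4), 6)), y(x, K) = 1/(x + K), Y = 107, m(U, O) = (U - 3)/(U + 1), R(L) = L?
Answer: -59278/29 ≈ -2044.1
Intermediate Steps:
m(U, O) = (-3 + U)/(1 + U)
y(x, K) = 1/(K + x)
p = -3/29 (p = 1/((-3 - 4)/(1 - 4) - 12) = 1/(-7/(-3) - 12) = 1/(-⅓*(-7) - 12) = 1/(7/3 - 12) = 1/(-29/3) = -3/29 ≈ -0.10345)
Y*(p - 19) = 107*(-3/29 - 19) = 107*(-554/29) = -59278/29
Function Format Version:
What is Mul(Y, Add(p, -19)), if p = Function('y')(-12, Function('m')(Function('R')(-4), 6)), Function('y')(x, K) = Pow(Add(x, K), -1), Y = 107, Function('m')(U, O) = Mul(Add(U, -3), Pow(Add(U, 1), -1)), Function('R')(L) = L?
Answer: Rational(-59278, 29) ≈ -2044.1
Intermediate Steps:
Function('m')(U, O) = Mul(Pow(Add(1, U), -1), Add(-3, U)) (Function('m')(U, O) = Mul(Add(-3, U), Pow(Add(1, U), -1)) = Mul(Pow(Add(1, U), -1), Add(-3, U)))
Function('y')(x, K) = Pow(Add(K, x), -1)
p = Rational(-3, 29) (p = Pow(Add(Mul(Pow(Add(1, -4), -1), Add(-3, -4)), -12), -1) = Pow(Add(Mul(Pow(-3, -1), -7), -12), -1) = Pow(Add(Mul(Rational(-1, 3), -7), -12), -1) = Pow(Add(Rational(7, 3), -12), -1) = Pow(Rational(-29, 3), -1) = Rational(-3, 29) ≈ -0.10345)
Mul(Y, Add(p, -19)) = Mul(107, Add(Rational(-3, 29), -19)) = Mul(107, Rational(-554, 29)) = Rational(-59278, 29)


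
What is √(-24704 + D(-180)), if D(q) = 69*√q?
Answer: √(-24704 + 414*I*√5) ≈ 2.944 + 157.2*I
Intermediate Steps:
√(-24704 + D(-180)) = √(-24704 + 69*√(-180)) = √(-24704 + 69*(6*I*√5)) = √(-24704 + 414*I*√5)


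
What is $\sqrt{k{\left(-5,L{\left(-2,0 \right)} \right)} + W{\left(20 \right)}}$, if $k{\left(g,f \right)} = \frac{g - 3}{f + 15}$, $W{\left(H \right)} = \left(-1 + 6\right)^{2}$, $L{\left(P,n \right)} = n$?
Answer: $\frac{\sqrt{5505}}{15} \approx 4.9464$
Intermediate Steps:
$W{\left(H \right)} = 25$ ($W{\left(H \right)} = 5^{2} = 25$)
$k{\left(g,f \right)} = \frac{-3 + g}{15 + f}$
$\sqrt{k{\left(-5,L{\left(-2,0 \right)} \right)} + W{\left(20 \right)}} = \sqrt{\frac{-3 - 5}{15 + 0} + 25} = \sqrt{\frac{1}{15} \left(-8\right) + 25} = \sqrt{- \frac{8}{15} + 25} = \sqrt{\frac{367}{15}} = \frac{\sqrt{5505}}{15}$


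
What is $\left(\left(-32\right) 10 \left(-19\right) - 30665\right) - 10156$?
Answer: $-34741$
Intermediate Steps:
$\left(\left(-32\right) 10 \left(-19\right) - 30665\right) - 10156 = \left(\left(-320\right) \left(-19\right) - 30665\right) - 10156 = \left(6080 - 30665\right) - 10156 = -24585 - 10156 = -34741$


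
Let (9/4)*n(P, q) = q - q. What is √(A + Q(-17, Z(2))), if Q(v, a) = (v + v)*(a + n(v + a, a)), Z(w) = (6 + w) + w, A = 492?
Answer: 2*√38 ≈ 12.329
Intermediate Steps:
Z(w) = 6 + 2*w
n(P, q) = 0 (n(P, q) = 4*(q - q)/9 = (4/9)*0 = 0)
Q(v, a) = 2*a*v (Q(v, a) = (v + v)*(a + 0) = (2*v)*a = 2*a*v)
√(A + Q(-17, Z(2))) = √(492 + 2*(6 + 2*2)*(-17)) = √(492 + 2*(6 + 4)*(-17)) = √(492 + 2*10*(-17)) = √(492 - 340) = √152 = 2*√38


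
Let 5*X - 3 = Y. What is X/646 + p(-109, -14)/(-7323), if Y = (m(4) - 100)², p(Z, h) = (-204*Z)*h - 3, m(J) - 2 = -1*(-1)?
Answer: 179074281/3942215 ≈ 45.425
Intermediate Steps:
m(J) = 3 (m(J) = 2 - 1*(-1) = 2 + 1 = 3)
p(Z, h) = -3 - 204*Z*h (p(Z, h) = -204*Z*h - 3 = -3 - 204*Z*h)
Y = 9409 (Y = (3 - 100)² = (-97)² = 9409)
X = 9412/5 (X = ⅗ + (⅕)*9409 = ⅗ + 9409/5 = 9412/5 ≈ 1882.4)
X/646 + p(-109, -14)/(-7323) = (9412/5)/646 + (-3 - 204*(-109)*(-14))/(-7323) = (9412/5)*(1/646) + (-3 - 311304)*(-1/7323) = 4706/1615 - 311307*(-1/7323) = 4706/1615 + 103769/2441 = 179074281/3942215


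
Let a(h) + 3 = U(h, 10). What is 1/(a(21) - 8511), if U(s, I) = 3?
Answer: -1/8511 ≈ -0.00011749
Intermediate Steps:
a(h) = 0 (a(h) = -3 + 3 = 0)
1/(a(21) - 8511) = 1/(0 - 8511) = 1/(-8511) = -1/8511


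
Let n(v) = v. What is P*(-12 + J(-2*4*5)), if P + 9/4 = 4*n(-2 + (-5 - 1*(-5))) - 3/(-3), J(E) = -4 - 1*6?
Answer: 407/2 ≈ 203.50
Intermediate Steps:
J(E) = -10 (J(E) = -4 - 6 = -10)
P = -37/4 (P = -9/4 + (4*(-2 + (-5 - 1*(-5))) - 3/(-3)) = -9/4 + (4*(-2 + (-5 + 5)) - 3*(-1/3)) = -9/4 + (4*(-2 + 0) + 1) = -9/4 + (4*(-2) + 1) = -9/4 + (-8 + 1) = -9/4 - 7 = -37/4 ≈ -9.2500)
P*(-12 + J(-2*4*5)) = -37*(-12 - 10)/4 = -37/4*(-22) = 407/2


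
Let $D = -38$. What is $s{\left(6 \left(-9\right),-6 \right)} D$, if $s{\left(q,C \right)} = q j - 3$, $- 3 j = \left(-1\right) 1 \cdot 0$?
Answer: $114$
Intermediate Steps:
$j = 0$ ($j = - \frac{\left(-1\right) 1 \cdot 0}{3} = - \frac{\left(-1\right) 0}{3} = \left(- \frac{1}{3}\right) 0 = 0$)
$s{\left(q,C \right)} = -3$ ($s{\left(q,C \right)} = q 0 - 3 = 0 - 3 = -3$)
$s{\left(6 \left(-9\right),-6 \right)} D = \left(-3\right) \left(-38\right) = 114$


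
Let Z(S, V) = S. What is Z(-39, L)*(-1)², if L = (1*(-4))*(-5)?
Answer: -39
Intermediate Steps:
L = 20 (L = -4*(-5) = 20)
Z(-39, L)*(-1)² = -39*(-1)² = -39*1 = -39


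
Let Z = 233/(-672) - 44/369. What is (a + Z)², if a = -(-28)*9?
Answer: 432257239895209/6832014336 ≈ 63269.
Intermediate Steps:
a = 252 (a = -28*(-9) = 252)
Z = -38515/82656 (Z = 233*(-1/672) - 44*1/369 = -233/672 - 44/369 = -38515/82656 ≈ -0.46597)
(a + Z)² = (252 - 38515/82656)² = (20790797/82656)² = 432257239895209/6832014336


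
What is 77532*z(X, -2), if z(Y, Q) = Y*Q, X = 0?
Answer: 0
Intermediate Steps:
z(Y, Q) = Q*Y
77532*z(X, -2) = 77532*(-2*0) = 77532*0 = 0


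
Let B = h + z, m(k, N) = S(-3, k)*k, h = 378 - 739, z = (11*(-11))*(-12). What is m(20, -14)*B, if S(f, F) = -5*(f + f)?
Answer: 654600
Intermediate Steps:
S(f, F) = -10*f
z = 1452 (z = -121*(-12) = 1452)
h = -361
m(k, N) = 30*k (m(k, N) = (-10*(-3))*k = 30*k)
B = 1091 (B = -361 + 1452 = 1091)
m(20, -14)*B = (30*20)*1091 = 600*1091 = 654600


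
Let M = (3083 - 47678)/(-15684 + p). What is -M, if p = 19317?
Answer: 14865/1211 ≈ 12.275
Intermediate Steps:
M = -14865/1211 (M = (3083 - 47678)/(-15684 + 19317) = -44595/3633 = -44595*1/3633 = -14865/1211 ≈ -12.275)
-M = -1*(-14865/1211) = 14865/1211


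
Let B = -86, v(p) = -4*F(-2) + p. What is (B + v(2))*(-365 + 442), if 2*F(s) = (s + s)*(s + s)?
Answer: -8932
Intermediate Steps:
F(s) = 2*s² (F(s) = ((s + s)*(s + s))/2 = ((2*s)*(2*s))/2 = (4*s²)/2 = 2*s²)
v(p) = -32 + p (v(p) = -8*(-2)² + p = -8*4 + p = -4*8 + p = -32 + p)
(B + v(2))*(-365 + 442) = (-86 + (-32 + 2))*(-365 + 442) = (-86 - 30)*77 = -116*77 = -8932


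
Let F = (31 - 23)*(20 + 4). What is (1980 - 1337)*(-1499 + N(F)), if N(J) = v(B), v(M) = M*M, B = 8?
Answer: -922705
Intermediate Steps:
v(M) = M²
F = 192 (F = 8*24 = 192)
N(J) = 64 (N(J) = 8² = 64)
(1980 - 1337)*(-1499 + N(F)) = (1980 - 1337)*(-1499 + 64) = 643*(-1435) = -922705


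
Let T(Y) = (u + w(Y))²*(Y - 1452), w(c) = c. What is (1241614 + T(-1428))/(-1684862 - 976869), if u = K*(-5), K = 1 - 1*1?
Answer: 5871608306/2661731 ≈ 2205.9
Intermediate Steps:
K = 0 (K = 1 - 1 = 0)
u = 0 (u = 0*(-5) = 0)
T(Y) = Y²*(-1452 + Y) (T(Y) = (0 + Y)²*(Y - 1452) = Y²*(-1452 + Y))
(1241614 + T(-1428))/(-1684862 - 976869) = (1241614 + (-1428)²*(-1452 - 1428))/(-1684862 - 976869) = (1241614 + 2039184*(-2880))/(-2661731) = (1241614 - 5872849920)*(-1/2661731) = -5871608306*(-1/2661731) = 5871608306/2661731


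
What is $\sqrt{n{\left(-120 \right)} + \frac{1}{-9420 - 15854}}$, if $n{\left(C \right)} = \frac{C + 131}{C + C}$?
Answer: $\frac{23 i \sqrt{49852965}}{758220} \approx 0.21418 i$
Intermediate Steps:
$n{\left(C \right)} = \frac{131 + C}{2 C}$
$\sqrt{n{\left(-120 \right)} + \frac{1}{-9420 - 15854}} = \sqrt{\frac{131 - 120}{2 \left(-120\right)} + \frac{1}{-9420 - 15854}} = \sqrt{\frac{1}{2} \left(- \frac{1}{120}\right) 11 + \frac{1}{-9420 - 15854}} = \sqrt{- \frac{11}{240} + \frac{1}{-25274}} = \sqrt{- \frac{11}{240} - \frac{1}{25274}} = \sqrt{- \frac{139127}{3032880}} = \frac{23 i \sqrt{49852965}}{758220}$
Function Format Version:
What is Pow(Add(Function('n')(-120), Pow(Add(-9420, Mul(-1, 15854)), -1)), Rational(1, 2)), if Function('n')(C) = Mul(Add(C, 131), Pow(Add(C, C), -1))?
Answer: Mul(Rational(23, 758220), I, Pow(49852965, Rational(1, 2))) ≈ Mul(0.21418, I)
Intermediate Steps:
Function('n')(C) = Mul(Rational(1, 2), Pow(C, -1), Add(131, C)) (Function('n')(C) = Mul(Add(131, C), Pow(Mul(2, C), -1)) = Mul(Add(131, C), Mul(Rational(1, 2), Pow(C, -1))) = Mul(Rational(1, 2), Pow(C, -1), Add(131, C)))
Pow(Add(Function('n')(-120), Pow(Add(-9420, Mul(-1, 15854)), -1)), Rational(1, 2)) = Pow(Add(Mul(Rational(1, 2), Pow(-120, -1), Add(131, -120)), Pow(Add(-9420, Mul(-1, 15854)), -1)), Rational(1, 2)) = Pow(Add(Mul(Rational(1, 2), Rational(-1, 120), 11), Pow(Add(-9420, -15854), -1)), Rational(1, 2)) = Pow(Add(Rational(-11, 240), Pow(-25274, -1)), Rational(1, 2)) = Pow(Add(Rational(-11, 240), Rational(-1, 25274)), Rational(1, 2)) = Pow(Rational(-139127, 3032880), Rational(1, 2)) = Mul(Rational(23, 758220), I, Pow(49852965, Rational(1, 2)))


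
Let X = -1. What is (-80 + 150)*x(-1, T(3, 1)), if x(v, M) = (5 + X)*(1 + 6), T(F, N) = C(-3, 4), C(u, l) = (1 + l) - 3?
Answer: 1960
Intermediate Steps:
C(u, l) = -2 + l
T(F, N) = 2 (T(F, N) = -2 + 4 = 2)
x(v, M) = 28 (x(v, M) = (5 - 1)*(1 + 6) = 4*7 = 28)
(-80 + 150)*x(-1, T(3, 1)) = (-80 + 150)*28 = 70*28 = 1960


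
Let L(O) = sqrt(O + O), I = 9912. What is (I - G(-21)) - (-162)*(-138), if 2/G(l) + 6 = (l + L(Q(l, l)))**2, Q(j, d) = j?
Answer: 14*(-349321*I - 37332*sqrt(42))/(3*(14*sqrt(42) + 131*I)) ≈ -12444.0 - 0.0023804*I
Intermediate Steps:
L(O) = sqrt(2)*sqrt(O) (L(O) = sqrt(2*O) = sqrt(2)*sqrt(O))
G(l) = 2/(-6 + (l + sqrt(2)*sqrt(l))**2)
(I - G(-21)) - (-162)*(-138) = (9912 - 2/(-6 + (-21 + sqrt(2)*sqrt(-21))**2)) - (-162)*(-138) = (9912 - 2/(-6 + (-21 + sqrt(2)*(I*sqrt(21)))**2)) - 1*22356 = (9912 - 2/(-6 + (-21 + I*sqrt(42))**2)) - 22356 = -12444 - 2/(-6 + (-21 + I*sqrt(42))**2)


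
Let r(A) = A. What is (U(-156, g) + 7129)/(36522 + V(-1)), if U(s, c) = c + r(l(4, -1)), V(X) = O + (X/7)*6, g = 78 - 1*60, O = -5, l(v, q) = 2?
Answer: 50043/255613 ≈ 0.19578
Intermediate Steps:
g = 18 (g = 78 - 60 = 18)
V(X) = -5 + 6*X/7 (V(X) = -5 + (X/7)*6 = -5 + 6*X/7)
U(s, c) = 2 + c (U(s, c) = c + 2 = 2 + c)
(U(-156, g) + 7129)/(36522 + V(-1)) = ((2 + 18) + 7129)/(36522 + (-5 + (6/7)*(-1))) = (20 + 7129)/(36522 + (-5 - 6/7)) = 7149/(36522 - 41/7) = 7149/(255613/7) = 7149*(7/255613) = 50043/255613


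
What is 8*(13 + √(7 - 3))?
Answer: 120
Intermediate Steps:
8*(13 + √(7 - 3)) = 8*(13 + √4) = 8*(13 + 2) = 8*15 = 120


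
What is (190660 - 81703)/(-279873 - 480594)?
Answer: -36319/253489 ≈ -0.14328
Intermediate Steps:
(190660 - 81703)/(-279873 - 480594) = 108957/(-760467) = 108957*(-1/760467) = -36319/253489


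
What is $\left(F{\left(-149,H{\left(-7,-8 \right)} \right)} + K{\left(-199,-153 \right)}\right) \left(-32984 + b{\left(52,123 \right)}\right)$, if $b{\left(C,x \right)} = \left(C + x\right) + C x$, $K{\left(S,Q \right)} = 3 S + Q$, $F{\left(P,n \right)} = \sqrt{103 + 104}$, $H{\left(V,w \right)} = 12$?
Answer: $19809750 - 79239 \sqrt{23} \approx 1.943 \cdot 10^{7}$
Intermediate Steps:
$F{\left(P,n \right)} = 3 \sqrt{23}$ ($F{\left(P,n \right)} = \sqrt{207} = 3 \sqrt{23}$)
$K{\left(S,Q \right)} = Q + 3 S$
$b{\left(C,x \right)} = C + x + C x$
$\left(F{\left(-149,H{\left(-7,-8 \right)} \right)} + K{\left(-199,-153 \right)}\right) \left(-32984 + b{\left(52,123 \right)}\right) = \left(3 \sqrt{23} + \left(-153 + 3 \left(-199\right)\right)\right) \left(-32984 + \left(52 + 123 + 52 \cdot 123\right)\right) = \left(3 \sqrt{23} - 750\right) \left(-32984 + \left(52 + 123 + 6396\right)\right) = \left(3 \sqrt{23} - 750\right) \left(-32984 + 6571\right) = \left(-750 + 3 \sqrt{23}\right) \left(-26413\right) = 19809750 - 79239 \sqrt{23}$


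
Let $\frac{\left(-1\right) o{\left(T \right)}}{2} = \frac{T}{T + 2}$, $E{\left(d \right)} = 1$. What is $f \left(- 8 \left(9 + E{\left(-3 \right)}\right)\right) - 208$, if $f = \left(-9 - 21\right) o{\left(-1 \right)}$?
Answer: $4592$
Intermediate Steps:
$o{\left(T \right)} = - \frac{2 T}{2 + T}$ ($o{\left(T \right)} = - 2 \frac{T}{T + 2} = - 2 \frac{T}{2 + T} = - \frac{2 T}{2 + T}$)
$f = -60$ ($f = \left(-9 - 21\right) \left(\left(-2\right) \left(-1\right) \frac{1}{2 - 1}\right) = \left(-9 - 21\right) \left(\left(-2\right) \left(-1\right) 1^{-1}\right) = - 30 \left(\left(-2\right) \left(-1\right) 1\right) = \left(-30\right) 2 = -60$)
$f \left(- 8 \left(9 + E{\left(-3 \right)}\right)\right) - 208 = - 60 \left(- 8 \left(9 + 1\right)\right) - 208 = - 60 \left(\left(-8\right) 10\right) - 208 = \left(-60\right) \left(-80\right) - 208 = 4800 - 208 = 4592$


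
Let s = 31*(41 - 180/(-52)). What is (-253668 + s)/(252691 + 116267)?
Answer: -1639883/2398227 ≈ -0.68379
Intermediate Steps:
s = 17918/13 (s = 31*(41 - 180*(-1/52)) = 31*(41 + 45/13) = 31*(578/13) = 17918/13 ≈ 1378.3)
(-253668 + s)/(252691 + 116267) = (-253668 + 17918/13)/(252691 + 116267) = -3279766/13/368958 = -3279766/13*1/368958 = -1639883/2398227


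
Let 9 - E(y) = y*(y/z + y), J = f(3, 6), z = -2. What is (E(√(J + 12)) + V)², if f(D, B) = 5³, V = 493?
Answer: 751689/4 ≈ 1.8792e+5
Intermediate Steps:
f(D, B) = 125
J = 125
E(y) = 9 - y²/2 (E(y) = 9 - y*(y/(-2) + y) = 9 - y*(y*(-½) + y) = 9 - y*(-y/2 + y) = 9 - y*y/2 = 9 - y²/2)
(E(√(J + 12)) + V)² = ((9 - (√(125 + 12))²/2) + 493)² = ((9 - (√137)²/2) + 493)² = ((9 - ½*137) + 493)² = ((9 - 137/2) + 493)² = (-119/2 + 493)² = (867/2)² = 751689/4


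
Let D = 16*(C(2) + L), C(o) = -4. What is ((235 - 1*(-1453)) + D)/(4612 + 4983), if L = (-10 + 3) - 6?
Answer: 1416/9595 ≈ 0.14758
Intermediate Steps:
L = -13 (L = -7 - 6 = -13)
D = -272 (D = 16*(-4 - 13) = 16*(-17) = -272)
((235 - 1*(-1453)) + D)/(4612 + 4983) = ((235 - 1*(-1453)) - 272)/(4612 + 4983) = ((235 + 1453) - 272)/9595 = (1688 - 272)*(1/9595) = 1416*(1/9595) = 1416/9595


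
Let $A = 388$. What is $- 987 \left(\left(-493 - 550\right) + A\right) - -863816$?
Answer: $1510301$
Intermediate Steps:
$- 987 \left(\left(-493 - 550\right) + A\right) - -863816 = - 987 \left(\left(-493 - 550\right) + 388\right) - -863816 = - 987 \left(-1043 + 388\right) + 863816 = \left(-987\right) \left(-655\right) + 863816 = 646485 + 863816 = 1510301$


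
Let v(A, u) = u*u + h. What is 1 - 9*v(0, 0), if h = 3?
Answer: -26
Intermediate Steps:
v(A, u) = 3 + u**2 (v(A, u) = u*u + 3 = u**2 + 3 = 3 + u**2)
1 - 9*v(0, 0) = 1 - 9*(3 + 0**2) = 1 - 9*(3 + 0) = 1 - 9*3 = 1 - 27 = -26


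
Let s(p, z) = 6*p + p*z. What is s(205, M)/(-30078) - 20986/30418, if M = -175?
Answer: 211307351/457456302 ≈ 0.46192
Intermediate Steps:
s(205, M)/(-30078) - 20986/30418 = (205*(6 - 175))/(-30078) - 20986/30418 = (205*(-169))*(-1/30078) - 20986*1/30418 = -34645*(-1/30078) - 10493/15209 = 34645/30078 - 10493/15209 = 211307351/457456302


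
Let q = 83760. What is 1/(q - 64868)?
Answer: 1/18892 ≈ 5.2932e-5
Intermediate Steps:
1/(q - 64868) = 1/(83760 - 64868) = 1/18892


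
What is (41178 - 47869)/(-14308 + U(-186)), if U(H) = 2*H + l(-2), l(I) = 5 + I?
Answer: 6691/14677 ≈ 0.45588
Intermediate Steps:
U(H) = 3 + 2*H (U(H) = 2*H + (5 - 2) = 2*H + 3 = 3 + 2*H)
(41178 - 47869)/(-14308 + U(-186)) = (41178 - 47869)/(-14308 + (3 + 2*(-186))) = -6691/(-14308 + (3 - 372)) = -6691/(-14308 - 369) = -6691/(-14677) = -6691*(-1/14677) = 6691/14677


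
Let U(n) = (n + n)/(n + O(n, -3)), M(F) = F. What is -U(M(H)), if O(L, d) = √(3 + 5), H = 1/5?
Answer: 2/199 - 20*√2/199 ≈ -0.13208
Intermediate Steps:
H = ⅕ ≈ 0.20000
O(L, d) = 2*√2 (O(L, d) = √8 = 2*√2)
U(n) = 2*n/(n + 2*√2) (U(n) = (n + n)/(n + 2*√2) = (2*n)/(n + 2*√2) = 2*n/(n + 2*√2))
-U(M(H)) = -2/(5*(⅕ + 2*√2))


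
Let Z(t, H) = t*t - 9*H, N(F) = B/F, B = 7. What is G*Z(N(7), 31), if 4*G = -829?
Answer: 115231/2 ≈ 57616.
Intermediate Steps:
G = -829/4 (G = (1/4)*(-829) = -829/4 ≈ -207.25)
N(F) = 7/F
Z(t, H) = t**2 - 9*H
G*Z(N(7), 31) = -829*((7/7)**2 - 9*31)/4 = -829*((7*(1/7))**2 - 279)/4 = -829*(1**2 - 279)/4 = -829*(1 - 279)/4 = -829/4*(-278) = 115231/2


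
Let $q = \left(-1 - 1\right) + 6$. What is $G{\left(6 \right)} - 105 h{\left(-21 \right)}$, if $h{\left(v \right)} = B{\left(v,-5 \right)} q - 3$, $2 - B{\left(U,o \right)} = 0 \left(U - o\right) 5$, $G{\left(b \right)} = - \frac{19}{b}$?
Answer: $- \frac{3169}{6} \approx -528.17$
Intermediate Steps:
$q = 4$ ($q = -2 + 6 = 4$)
$B{\left(U,o \right)} = 2$ ($B{\left(U,o \right)} = 2 - 0 \left(U - o\right) 5 = 2 - 0 \cdot 5 = 2 - 0 = 2 + 0 = 2$)
$h{\left(v \right)} = 5$ ($h{\left(v \right)} = 2 \cdot 4 - 3 = 8 - 3 = 5$)
$G{\left(6 \right)} - 105 h{\left(-21 \right)} = - \frac{19}{6} - 525 = - \frac{3169}{6}$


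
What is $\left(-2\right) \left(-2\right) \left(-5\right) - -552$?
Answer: $532$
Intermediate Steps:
$\left(-2\right) \left(-2\right) \left(-5\right) - -552 = 4 \left(-5\right) + 552 = -20 + 552 = 532$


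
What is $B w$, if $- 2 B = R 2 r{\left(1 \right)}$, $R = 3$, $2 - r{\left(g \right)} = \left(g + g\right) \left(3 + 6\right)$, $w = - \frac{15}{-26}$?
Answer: $\frac{360}{13} \approx 27.692$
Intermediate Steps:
$w = \frac{15}{26}$ ($w = \left(-15\right) \left(- \frac{1}{26}\right) = \frac{15}{26} \approx 0.57692$)
$r{\left(g \right)} = 2 - 18 g$ ($r{\left(g \right)} = 2 - \left(g + g\right) \left(3 + 6\right) = 2 - 2 g 9 = 2 - 18 g$)
$B = 48$ ($B = - \frac{3 \cdot 2 \left(2 - 18\right)}{2} = - \frac{6 \left(2 - 18\right)}{2} = - \frac{6 \left(-16\right)}{2} = \left(- \frac{1}{2}\right) \left(-96\right) = 48$)
$B w = 48 \cdot \frac{15}{26} = \frac{360}{13}$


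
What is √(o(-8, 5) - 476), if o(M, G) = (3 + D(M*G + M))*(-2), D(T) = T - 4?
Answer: 3*I*√42 ≈ 19.442*I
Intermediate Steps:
D(T) = -4 + T
o(M, G) = 2 - 2*M - 2*G*M (o(M, G) = (3 + (-4 + (M*G + M)))*(-2) = (3 + (-4 + (G*M + M)))*(-2) = (3 + (-4 + (M + G*M)))*(-2) = (3 + (-4 + M + G*M))*(-2) = (-1 + M + G*M)*(-2) = 2 - 2*M - 2*G*M)
√(o(-8, 5) - 476) = √((2 - 2*(-8)*(1 + 5)) - 476) = √((2 - 2*(-8)*6) - 476) = √((2 + 96) - 476) = √(98 - 476) = √(-378) = 3*I*√42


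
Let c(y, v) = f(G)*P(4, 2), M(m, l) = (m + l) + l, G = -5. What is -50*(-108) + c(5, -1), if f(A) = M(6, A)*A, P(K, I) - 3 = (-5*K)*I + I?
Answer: 4700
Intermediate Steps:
M(m, l) = m + 2*l (M(m, l) = (l + m) + l = m + 2*l)
P(K, I) = 3 + I - 5*I*K (P(K, I) = 3 + ((-5*K)*I + I) = 3 + (-5*I*K + I) = 3 + (I - 5*I*K) = 3 + I - 5*I*K)
f(A) = A*(6 + 2*A) (f(A) = (6 + 2*A)*A = A*(6 + 2*A))
c(y, v) = -700 (c(y, v) = (2*(-5)*(3 - 5))*(3 + 2 - 5*2*4) = (2*(-5)*(-2))*(3 + 2 - 40) = 20*(-35) = -700)
-50*(-108) + c(5, -1) = -50*(-108) - 700 = 5400 - 700 = 4700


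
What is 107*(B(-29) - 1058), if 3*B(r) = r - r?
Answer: -113206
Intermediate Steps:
B(r) = 0 (B(r) = (r - r)/3 = (⅓)*0 = 0)
107*(B(-29) - 1058) = 107*(0 - 1058) = 107*(-1058) = -113206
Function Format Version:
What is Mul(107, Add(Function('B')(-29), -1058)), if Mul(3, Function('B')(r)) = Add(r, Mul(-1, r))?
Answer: -113206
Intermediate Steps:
Function('B')(r) = 0 (Function('B')(r) = Mul(Rational(1, 3), Add(r, Mul(-1, r))) = Mul(Rational(1, 3), 0) = 0)
Mul(107, Add(Function('B')(-29), -1058)) = Mul(107, Add(0, -1058)) = Mul(107, -1058) = -113206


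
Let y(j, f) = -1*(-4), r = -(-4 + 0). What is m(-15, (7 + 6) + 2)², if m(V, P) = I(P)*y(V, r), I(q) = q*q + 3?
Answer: 831744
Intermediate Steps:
r = 4 (r = -1*(-4) = 4)
y(j, f) = 4
I(q) = 3 + q² (I(q) = q² + 3 = 3 + q²)
m(V, P) = 12 + 4*P² (m(V, P) = (3 + P²)*4 = 12 + 4*P²)
m(-15, (7 + 6) + 2)² = (12 + 4*((7 + 6) + 2)²)² = (12 + 4*(13 + 2)²)² = (12 + 4*15²)² = (12 + 4*225)² = (12 + 900)² = 912² = 831744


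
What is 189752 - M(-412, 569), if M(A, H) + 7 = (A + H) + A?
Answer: 190014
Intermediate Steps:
M(A, H) = -7 + H + 2*A (M(A, H) = -7 + ((A + H) + A) = -7 + (H + 2*A) = -7 + H + 2*A)
189752 - M(-412, 569) = 189752 - (-7 + 569 + 2*(-412)) = 189752 - (-7 + 569 - 824) = 189752 - 1*(-262) = 189752 + 262 = 190014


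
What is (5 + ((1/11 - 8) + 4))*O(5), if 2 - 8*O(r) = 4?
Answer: -3/11 ≈ -0.27273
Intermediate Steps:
O(r) = -1/4 (O(r) = 1/4 - 1/8*4 = 1/4 - 1/2 = -1/4)
(5 + ((1/11 - 8) + 4))*O(5) = (5 + ((1/11 - 8) + 4))*(-1/4) = (5 + (-87/11 + 4))*(-1/4) = (5 - 43/11)*(-1/4) = (12/11)*(-1/4) = -3/11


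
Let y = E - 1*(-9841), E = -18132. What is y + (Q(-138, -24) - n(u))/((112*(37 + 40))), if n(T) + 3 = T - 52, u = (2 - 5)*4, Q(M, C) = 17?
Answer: -2553625/308 ≈ -8291.0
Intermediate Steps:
u = -12 (u = -3*4 = -12)
n(T) = -55 + T (n(T) = -3 + (T - 52) = -3 + (-52 + T) = -55 + T)
y = -8291 (y = -18132 - 1*(-9841) = -18132 + 9841 = -8291)
y + (Q(-138, -24) - n(u))/((112*(37 + 40))) = -8291 + (17 - (-55 - 12))/((112*(37 + 40))) = -8291 + (17 - 1*(-67))/((112*77)) = -8291 + (17 + 67)/8624 = -8291 + 84*(1/8624) = -8291 + 3/308 = -2553625/308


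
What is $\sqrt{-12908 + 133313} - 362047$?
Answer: $-362047 + \sqrt{120405} \approx -3.617 \cdot 10^{5}$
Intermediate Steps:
$\sqrt{-12908 + 133313} - 362047 = \sqrt{120405} - 362047 = -362047 + \sqrt{120405}$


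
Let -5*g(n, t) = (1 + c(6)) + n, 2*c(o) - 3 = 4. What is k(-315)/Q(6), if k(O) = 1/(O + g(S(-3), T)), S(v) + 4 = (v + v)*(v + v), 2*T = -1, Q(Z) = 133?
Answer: -10/428659 ≈ -2.3329e-5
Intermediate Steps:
c(o) = 7/2 (c(o) = 3/2 + (½)*4 = 3/2 + 2 = 7/2)
T = -½ (T = (½)*(-1) = -½ ≈ -0.50000)
S(v) = -4 + 4*v² (S(v) = -4 + (v + v)*(v + v) = -4 + (2*v)*(2*v) = -4 + 4*v²)
g(n, t) = -9/10 - n/5 (g(n, t) = -((1 + 7/2) + n)/5 = -(9/2 + n)/5 = -9/10 - n/5)
k(O) = 1/(-73/10 + O) (k(O) = 1/(O + (-9/10 - (-4 + 4*(-3)²)/5)) = 1/(O + (-9/10 - (-4 + 4*9)/5)) = 1/(O + (-9/10 - (-4 + 36)/5)) = 1/(O + (-9/10 - ⅕*32)) = 1/(O + (-9/10 - 32/5)) = 1/(O - 73/10) = 1/(-73/10 + O))
k(-315)/Q(6) = (10/(-73 + 10*(-315)))/133 = (10/(-73 - 3150))*(1/133) = (10/(-3223))*(1/133) = (10*(-1/3223))*(1/133) = -10/3223*1/133 = -10/428659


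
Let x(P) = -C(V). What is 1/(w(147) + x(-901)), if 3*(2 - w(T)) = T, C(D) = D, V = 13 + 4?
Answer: -1/64 ≈ -0.015625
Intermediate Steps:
V = 17
w(T) = 2 - T/3
x(P) = -17 (x(P) = -1*17 = -17)
1/(w(147) + x(-901)) = 1/((2 - ⅓*147) - 17) = 1/((2 - 49) - 17) = 1/(-47 - 17) = 1/(-64) = -1/64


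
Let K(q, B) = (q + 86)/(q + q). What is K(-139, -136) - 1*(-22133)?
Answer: 6153027/278 ≈ 22133.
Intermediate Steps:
K(q, B) = (86 + q)/(2*q) (K(q, B) = (86 + q)/((2*q)) = (86 + q)*(1/(2*q)) = (86 + q)/(2*q))
K(-139, -136) - 1*(-22133) = (1/2)*(86 - 139)/(-139) - 1*(-22133) = (1/2)*(-1/139)*(-53) + 22133 = 53/278 + 22133 = 6153027/278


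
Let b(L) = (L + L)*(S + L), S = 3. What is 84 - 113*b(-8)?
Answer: -8956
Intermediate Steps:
b(L) = 2*L*(3 + L) (b(L) = (L + L)*(3 + L) = (2*L)*(3 + L) = 2*L*(3 + L))
84 - 113*b(-8) = 84 - 226*(-8)*(3 - 8) = 84 - 226*(-8)*(-5) = 84 - 113*80 = 84 - 9040 = -8956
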